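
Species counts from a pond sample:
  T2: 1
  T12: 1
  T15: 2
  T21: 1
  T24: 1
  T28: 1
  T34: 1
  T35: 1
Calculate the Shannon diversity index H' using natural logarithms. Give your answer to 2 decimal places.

2.04

Total N = 1+1+2+1+1+1+1+1 = 9, so the proportions are 0.1111, 0.1111, 0.2222, 0.1111, 0.1111, 0.1111, 0.1111, 0.1111 (working shown to 4 dp, full precision carried).
Each pᵢ ln pᵢ term: 0.1111×(-2.1972)=-0.2441, 0.1111×(-2.1972)=-0.2441, 0.2222×(-1.5041)=-0.3342, 0.1111×(-2.1972)=-0.2441, 0.1111×(-2.1972)=-0.2441, 0.1111×(-2.1972)=-0.2441, 0.1111×(-2.1972)=-0.2441, 0.1111×(-2.1972)=-0.2441.
Sum = -2.0432, so H' = 2.04.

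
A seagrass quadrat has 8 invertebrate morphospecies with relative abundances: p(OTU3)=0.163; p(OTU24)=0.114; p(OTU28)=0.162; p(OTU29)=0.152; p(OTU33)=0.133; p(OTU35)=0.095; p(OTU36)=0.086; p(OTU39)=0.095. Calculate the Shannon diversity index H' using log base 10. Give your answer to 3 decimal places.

Each pᵢ log₁₀ pᵢ term (working shown to 5 dp, full precision carried): 0.163×(-0.78781)=-0.12841, 0.114×(-0.94310)=-0.10751, 0.162×(-0.79048)=-0.12806, 0.152×(-0.81816)=-0.12436, 0.133×(-0.87615)=-0.11653, 0.095×(-1.02228)=-0.09712, 0.086×(-1.06550)=-0.09163, 0.095×(-1.02228)=-0.09712.
Sum = -0.89074, so H' = 0.891.

0.891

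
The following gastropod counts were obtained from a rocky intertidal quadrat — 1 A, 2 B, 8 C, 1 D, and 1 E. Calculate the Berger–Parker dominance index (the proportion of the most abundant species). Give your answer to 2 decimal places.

0.62

Total N = 1+2+8+1+1 = 13, so the proportions are 0.0769, 0.1538, 0.6154, 0.0769, 0.0769 (working shown to 4 dp, full precision carried).
The largest proportion is 0.6154, i.e. d = 0.62 to 2 decimal places.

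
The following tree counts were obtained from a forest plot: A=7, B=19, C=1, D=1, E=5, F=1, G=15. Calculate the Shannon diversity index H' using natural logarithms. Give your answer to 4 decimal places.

Total N = 7+19+1+1+5+1+15 = 49, so the proportions are 0.142857, 0.387755, 0.020408, 0.020408, 0.102041, 0.020408, 0.306122 (working shown to 6 dp, full precision carried).
Each pᵢ ln pᵢ term: 0.142857×(-1.945910)=-0.277987, 0.387755×(-0.947381)=-0.367352, 0.020408×(-3.891820)=-0.079425, 0.020408×(-3.891820)=-0.079425, 0.102041×(-2.282382)=-0.232896, 0.020408×(-3.891820)=-0.079425, 0.306122×(-1.183770)=-0.362379.
Sum = -1.478889, so H' = 1.4789.

1.4789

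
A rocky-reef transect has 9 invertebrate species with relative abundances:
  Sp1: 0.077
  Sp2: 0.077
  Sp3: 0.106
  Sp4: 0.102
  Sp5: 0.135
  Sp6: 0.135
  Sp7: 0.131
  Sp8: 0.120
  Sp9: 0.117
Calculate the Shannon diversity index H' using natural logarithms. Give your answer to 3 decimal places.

2.178

Each pᵢ ln pᵢ term (working shown to 5 dp, full precision carried): 0.077×(-2.56395)=-0.19742, 0.077×(-2.56395)=-0.19742, 0.106×(-2.24432)=-0.23790, 0.102×(-2.28278)=-0.23284, 0.135×(-2.00248)=-0.27033, 0.135×(-2.00248)=-0.27033, 0.131×(-2.03256)=-0.26627, 0.12×(-2.12026)=-0.25443, 0.117×(-2.14558)=-0.25103.
Sum = -2.17799, so H' = 2.178.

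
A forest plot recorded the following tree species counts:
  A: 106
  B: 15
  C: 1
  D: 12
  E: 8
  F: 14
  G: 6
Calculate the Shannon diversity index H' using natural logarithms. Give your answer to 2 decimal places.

1.20

Total N = 106+15+1+12+8+14+6 = 162, so the proportions are 0.6543, 0.0926, 0.0062, 0.0741, 0.0494, 0.0864, 0.037 (working shown to 4 dp, full precision carried).
Each pᵢ ln pᵢ term: 0.6543×(-0.4242)=-0.2775, 0.0926×(-2.3795)=-0.2203, 0.0062×(-5.0876)=-0.0314, 0.0741×(-2.6027)=-0.1928, 0.0494×(-3.0082)=-0.1486, 0.0864×(-2.4485)=-0.2116, 0.037×(-3.2958)=-0.1221.
Sum = -1.2043, so H' = 1.20.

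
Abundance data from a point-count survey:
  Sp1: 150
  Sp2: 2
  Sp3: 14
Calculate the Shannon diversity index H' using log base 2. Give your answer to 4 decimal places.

0.5098

Total N = 150+2+14 = 166, so the proportions are 0.903614, 0.012048, 0.084337 (working shown to 6 dp, full precision carried).
Each pᵢ log₂ pᵢ term: 0.903614×(-0.146221)=-0.132127, 0.012048×(-6.375039)=-0.076808, 0.084337×(-3.567685)=-0.300889.
Sum = -0.509824, so H' = 0.5098.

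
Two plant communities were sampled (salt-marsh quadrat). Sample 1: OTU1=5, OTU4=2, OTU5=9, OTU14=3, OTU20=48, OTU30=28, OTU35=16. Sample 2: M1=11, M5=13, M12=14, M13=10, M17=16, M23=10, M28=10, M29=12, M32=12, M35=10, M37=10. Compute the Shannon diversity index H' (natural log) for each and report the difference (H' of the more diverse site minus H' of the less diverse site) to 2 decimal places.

0.88

Sample 1: N=111, proportions 0.045, 0.018, 0.0811, 0.027, 0.4324, 0.2523, 0.1441, giving H' = 1.5025 (working shown to 4 dp, full precision carried).
Sample 2: N=128, proportions 0.0859, 0.1016, 0.1094, 0.0781, 0.125, 0.0781, 0.0781, 0.0938, 0.0938, 0.0781, 0.0781, giving H' = 2.3849.
Difference = |1.5025 − 2.3849| = 0.8824, i.e. 0.88 to 2 decimal places.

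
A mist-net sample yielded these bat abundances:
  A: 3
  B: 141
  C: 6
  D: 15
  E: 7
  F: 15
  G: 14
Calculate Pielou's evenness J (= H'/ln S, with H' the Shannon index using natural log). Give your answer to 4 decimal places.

Total N = 3+141+6+15+7+15+14 = 201, so the proportions are 0.014925, 0.701493, 0.029851, 0.074627, 0.034826, 0.074627, 0.069652 (working shown to 6 dp, full precision carried).
H' = −Σ pᵢ ln pᵢ = −((-0.062757) + (-0.248711) + (-0.104822) + (-0.193676) + (-0.116924) + (-0.193676) + (-0.185569)) = 1.106135.
With S = 7 species, ln S = 1.945910, so J = 1.106135/1.945910 = 0.568441, i.e. 0.5684 to 4 decimal places.

0.5684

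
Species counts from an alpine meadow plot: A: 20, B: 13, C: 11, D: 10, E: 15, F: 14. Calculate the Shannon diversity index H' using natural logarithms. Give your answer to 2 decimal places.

Total N = 20+13+11+10+15+14 = 83, so the proportions are 0.241, 0.1566, 0.1325, 0.1205, 0.1807, 0.1687 (working shown to 4 dp, full precision carried).
Each pᵢ ln pᵢ term: 0.241×(-1.4231)=-0.3429, 0.1566×(-1.8539)=-0.2904, 0.1325×(-2.0209)=-0.2678, 0.1205×(-2.1163)=-0.2550, 0.1807×(-1.7108)=-0.3092, 0.1687×(-1.7798)=-0.3002.
Sum = -1.7655, so H' = 1.77.

1.77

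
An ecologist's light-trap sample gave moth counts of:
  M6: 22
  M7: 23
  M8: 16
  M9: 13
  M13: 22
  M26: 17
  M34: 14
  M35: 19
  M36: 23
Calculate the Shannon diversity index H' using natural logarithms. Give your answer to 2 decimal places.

2.18

Total N = 22+23+16+13+22+17+14+19+23 = 169, so the proportions are 0.1302, 0.1361, 0.0947, 0.0769, 0.1302, 0.1006, 0.0828, 0.1124, 0.1361 (working shown to 4 dp, full precision carried).
Each pᵢ ln pᵢ term: 0.1302×(-2.0389)=-0.2654, 0.1361×(-1.9944)=-0.2714, 0.0947×(-2.3573)=-0.2232, 0.0769×(-2.5649)=-0.1973, 0.1302×(-2.0389)=-0.2654, 0.1006×(-2.2967)=-0.2310, 0.0828×(-2.4908)=-0.2063, 0.1124×(-2.1855)=-0.2457, 0.1361×(-1.9944)=-0.2714.
Sum = -2.1772, so H' = 2.18.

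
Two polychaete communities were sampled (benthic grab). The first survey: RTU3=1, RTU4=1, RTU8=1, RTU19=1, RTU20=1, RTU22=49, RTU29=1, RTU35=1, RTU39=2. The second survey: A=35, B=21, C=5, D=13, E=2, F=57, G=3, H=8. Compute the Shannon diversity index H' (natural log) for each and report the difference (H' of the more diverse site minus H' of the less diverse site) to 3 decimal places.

The first survey: N=58, proportions 0.017241, 0.017241, 0.017241, 0.017241, 0.017241, 0.844828, 0.017241, 0.017241, 0.034483, giving H' = 0.748624 (working shown to 6 dp, full precision carried).
The second survey: N=144, proportions 0.243056, 0.145833, 0.034722, 0.090278, 0.013889, 0.395833, 0.020833, 0.055556, giving H' = 1.625818.
Difference = |0.748624 − 1.625818| = 0.877194, i.e. 0.877 to 3 decimal places.

0.877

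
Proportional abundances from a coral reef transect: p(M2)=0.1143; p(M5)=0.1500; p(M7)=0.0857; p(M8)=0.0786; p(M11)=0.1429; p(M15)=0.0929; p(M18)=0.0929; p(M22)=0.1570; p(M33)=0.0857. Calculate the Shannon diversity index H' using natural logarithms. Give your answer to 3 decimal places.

2.164

Each pᵢ ln pᵢ term (working shown to 5 dp, full precision carried): 0.1143×(-2.16893)=-0.24791, 0.15×(-1.89712)=-0.28457, 0.0857×(-2.45690)=-0.21056, 0.0786×(-2.54338)=-0.19991, 0.1429×(-1.94561)=-0.27803, 0.0929×(-2.37623)=-0.22075, 0.0929×(-2.37623)=-0.22075, 0.157×(-1.85151)=-0.29069, 0.0857×(-2.45690)=-0.21056.
Sum = -2.16372, so H' = 2.164.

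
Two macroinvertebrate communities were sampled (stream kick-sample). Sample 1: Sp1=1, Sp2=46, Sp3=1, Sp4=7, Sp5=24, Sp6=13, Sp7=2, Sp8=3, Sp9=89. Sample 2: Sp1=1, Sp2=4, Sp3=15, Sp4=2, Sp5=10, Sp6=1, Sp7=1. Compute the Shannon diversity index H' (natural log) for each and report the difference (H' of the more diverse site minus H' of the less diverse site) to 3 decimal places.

0.007

Sample 1: N=186, proportions 0.00538, 0.24731, 0.00538, 0.03763, 0.12903, 0.06989, 0.01075, 0.01613, 0.47849, giving H' = 1.44334 (working shown to 5 dp, full precision carried).
Sample 2: N=34, proportions 0.02941, 0.11765, 0.44118, 0.05882, 0.29412, 0.02941, 0.02941, giving H' = 1.45053.
Difference = |1.44334 − 1.45053| = 0.00719, i.e. 0.007 to 3 decimal places.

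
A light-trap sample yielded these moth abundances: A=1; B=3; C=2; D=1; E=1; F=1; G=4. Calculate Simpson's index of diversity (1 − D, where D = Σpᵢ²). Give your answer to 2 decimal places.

0.80

Total N = 1+3+2+1+1+1+4 = 13, so the proportions are 0.0769, 0.2308, 0.1538, 0.0769, 0.0769, 0.0769, 0.3077 (working shown to 4 dp, full precision carried).
D = 0.0769² + 0.2308² + 0.1538² + 0.0769² + 0.0769² + 0.0769² + 0.3077² = 0.0059 + 0.0533 + 0.0237 + 0.0059 + 0.0059 + 0.0059 + 0.0947 = 0.1953.
So 1 − D = 0.8047, i.e. 0.80 to 2 decimal places.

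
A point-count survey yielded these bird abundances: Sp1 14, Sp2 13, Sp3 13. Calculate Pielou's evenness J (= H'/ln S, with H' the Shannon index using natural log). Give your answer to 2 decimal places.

1.00

Total N = 14+13+13 = 40, so the proportions are 0.35, 0.325, 0.325 (working shown to 4 dp, full precision carried).
H' = −Σ pᵢ ln pᵢ = −((-0.3674) + (-0.3653) + (-0.3653)) = 1.0980.
With S = 3 species, ln S = 1.0986, so J = 1.0980/1.0986 = 0.9994, i.e. 1.00 to 2 decimal places.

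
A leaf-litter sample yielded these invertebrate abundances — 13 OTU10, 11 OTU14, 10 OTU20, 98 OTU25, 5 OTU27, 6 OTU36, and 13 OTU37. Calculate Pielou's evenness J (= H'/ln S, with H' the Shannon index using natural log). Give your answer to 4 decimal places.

0.6706

Total N = 13+11+10+98+5+6+13 = 156, so the proportions are 0.083333, 0.070513, 0.064103, 0.628205, 0.032051, 0.038462, 0.083333 (working shown to 6 dp, full precision carried).
H' = −Σ pᵢ ln pᵢ = −((-0.207076) + (-0.186997) + (-0.176107) + (-0.292045) + (-0.110270) + (-0.125311) + (-0.207076)) = 1.304882.
With S = 7 species, ln S = 1.945910, so J = 1.304882/1.945910 = 0.670577, i.e. 0.6706 to 4 decimal places.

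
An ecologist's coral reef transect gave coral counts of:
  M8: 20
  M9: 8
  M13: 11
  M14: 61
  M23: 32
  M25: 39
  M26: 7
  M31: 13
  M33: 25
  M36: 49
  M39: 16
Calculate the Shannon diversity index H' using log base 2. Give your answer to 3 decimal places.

Total N = 20+8+11+61+32+39+7+13+25+49+16 = 281, so the proportions are 0.07117, 0.02847, 0.03915, 0.21708, 0.11388, 0.13879, 0.02491, 0.04626, 0.08897, 0.17438, 0.05694 (working shown to 5 dp, full precision carried).
Each pᵢ log₂ pᵢ term: 0.07117×(-3.81250)=-0.27135, 0.02847×(-5.13443)=-0.14618, 0.03915×(-4.67499)=-0.18301, 0.21708×(-2.20369)=-0.47838, 0.11388×(-3.13443)=-0.35695, 0.13879×(-2.84902)=-0.39542, 0.02491×(-5.32707)=-0.13270, 0.04626×(-4.43399)=-0.20513, 0.08897×(-3.49057)=-0.31055, 0.17438×(-2.51972)=-0.43938, 0.05694×(-4.13443)=-0.23541.
Sum = -3.15445, so H' = 3.154.

3.154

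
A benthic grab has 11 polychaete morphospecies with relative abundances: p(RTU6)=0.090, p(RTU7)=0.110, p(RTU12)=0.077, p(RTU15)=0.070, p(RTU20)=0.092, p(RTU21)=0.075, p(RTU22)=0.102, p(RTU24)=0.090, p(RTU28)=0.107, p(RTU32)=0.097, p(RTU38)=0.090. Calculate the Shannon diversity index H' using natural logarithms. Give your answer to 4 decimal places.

Each pᵢ ln pᵢ term (working shown to 6 dp, full precision carried): 0.09×(-2.407946)=-0.216715, 0.11×(-2.207275)=-0.242800, 0.077×(-2.563950)=-0.197424, 0.07×(-2.659260)=-0.186148, 0.092×(-2.385967)=-0.219509, 0.075×(-2.590267)=-0.194270, 0.102×(-2.282782)=-0.232844, 0.09×(-2.407946)=-0.216715, 0.107×(-2.234926)=-0.239137, 0.097×(-2.333044)=-0.226305, 0.09×(-2.407946)=-0.216715.
Sum = -2.388583, so H' = 2.3886.

2.3886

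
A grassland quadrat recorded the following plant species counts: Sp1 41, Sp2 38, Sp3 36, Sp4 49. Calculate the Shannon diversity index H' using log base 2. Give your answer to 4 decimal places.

Total N = 41+38+36+49 = 164, so the proportions are 0.25, 0.231707, 0.219512, 0.29878 (working shown to 6 dp, full precision carried).
Each pᵢ log₂ pᵢ term: 0.25×(-2.000000)=-0.500000, 0.231707×(-2.109624)=-0.488815, 0.219512×(-2.187627)=-0.480211, 0.29878×(-1.742842)=-0.520727.
Sum = -1.989753, so H' = 1.9898.

1.9898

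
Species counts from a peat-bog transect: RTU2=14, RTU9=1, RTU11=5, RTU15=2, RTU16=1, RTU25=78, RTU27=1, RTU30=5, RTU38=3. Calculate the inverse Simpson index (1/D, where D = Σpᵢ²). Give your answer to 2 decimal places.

1.91

Total N = 14+1+5+2+1+78+1+5+3 = 110, so the proportions are 0.12727, 0.00909, 0.04545, 0.01818, 0.00909, 0.70909, 0.00909, 0.04545, 0.02727 (working shown to 5 dp, full precision carried).
D = 0.12727² + 0.00909² + 0.04545² + 0.01818² + 0.00909² + 0.70909² + 0.00909² + 0.04545² + 0.02727² = 0.01620 + 0.00008 + 0.00207 + 0.00033 + 0.00008 + 0.50281 + 0.00008 + 0.00207 + 0.00074 = 0.52446.
So 1/D = 1.9067, i.e. 1.91 to 2 decimal places.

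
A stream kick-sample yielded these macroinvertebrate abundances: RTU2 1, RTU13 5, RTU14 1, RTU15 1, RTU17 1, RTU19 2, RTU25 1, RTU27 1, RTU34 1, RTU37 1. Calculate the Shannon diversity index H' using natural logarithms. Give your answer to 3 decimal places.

2.079

Total N = 1+5+1+1+1+2+1+1+1+1 = 15, so the proportions are 0.06667, 0.33333, 0.06667, 0.06667, 0.06667, 0.13333, 0.06667, 0.06667, 0.06667, 0.06667 (working shown to 5 dp, full precision carried).
Each pᵢ ln pᵢ term: 0.06667×(-2.70805)=-0.18054, 0.33333×(-1.09861)=-0.36620, 0.06667×(-2.70805)=-0.18054, 0.06667×(-2.70805)=-0.18054, 0.06667×(-2.70805)=-0.18054, 0.13333×(-2.01490)=-0.26865, 0.06667×(-2.70805)=-0.18054, 0.06667×(-2.70805)=-0.18054, 0.06667×(-2.70805)=-0.18054, 0.06667×(-2.70805)=-0.18054.
Sum = -2.07915, so H' = 2.079.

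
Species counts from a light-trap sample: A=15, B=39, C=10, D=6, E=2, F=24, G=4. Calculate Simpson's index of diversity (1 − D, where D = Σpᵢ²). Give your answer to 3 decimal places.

0.752

Total N = 15+39+10+6+2+24+4 = 100, so the proportions are 0.15, 0.39, 0.1, 0.06, 0.02, 0.24, 0.04 (working shown to 5 dp, full precision carried).
D = 0.15² + 0.39² + 0.1² + 0.06² + 0.02² + 0.24² + 0.04² = 0.02250 + 0.15210 + 0.01000 + 0.00360 + 0.00040 + 0.05760 + 0.00160 = 0.24780.
So 1 − D = 0.75220, i.e. 0.752 to 3 decimal places.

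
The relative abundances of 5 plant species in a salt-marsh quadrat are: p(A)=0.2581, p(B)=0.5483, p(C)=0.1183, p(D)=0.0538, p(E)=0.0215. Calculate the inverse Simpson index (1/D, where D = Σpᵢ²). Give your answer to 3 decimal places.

2.600

D = 0.2581² + 0.5483² + 0.1183² + 0.0538² + 0.0215² = 0.066616 + 0.300633 + 0.013995 + 0.002894 + 0.000462 = 0.384600 (working shown to 6 dp, full precision carried).
So 1/D = 2.60010, i.e. 2.600 to 3 decimal places.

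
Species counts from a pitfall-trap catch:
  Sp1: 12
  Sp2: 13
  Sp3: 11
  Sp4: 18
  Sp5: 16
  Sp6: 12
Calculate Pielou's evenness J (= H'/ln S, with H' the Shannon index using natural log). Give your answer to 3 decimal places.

Total N = 12+13+11+18+16+12 = 82, so the proportions are 0.14634, 0.15854, 0.13415, 0.21951, 0.19512, 0.14634 (working shown to 5 dp, full precision carried).
H' = −Σ pᵢ ln pᵢ = −((-0.28124) + (-0.29199) + (-0.26948) + (-0.33286) + (-0.31885) + (-0.28124)) = 1.77566.
With S = 6 species, ln S = 1.79176, so J = 1.77566/1.79176 = 0.99101, i.e. 0.991 to 3 decimal places.

0.991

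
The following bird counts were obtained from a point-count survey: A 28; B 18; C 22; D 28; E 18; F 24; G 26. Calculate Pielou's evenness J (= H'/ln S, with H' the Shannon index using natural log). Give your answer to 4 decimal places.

0.9925

Total N = 28+18+22+28+18+24+26 = 164, so the proportions are 0.170732, 0.109756, 0.134146, 0.170732, 0.109756, 0.146341, 0.158537 (working shown to 6 dp, full precision carried).
H' = −Σ pᵢ ln pᵢ = −((-0.301796) + (-0.242506) + (-0.269476) + (-0.301796) + (-0.242506) + (-0.281241) + (-0.291988)) = 1.931308.
With S = 7 species, ln S = 1.945910, so J = 1.931308/1.945910 = 0.992496, i.e. 0.9925 to 4 decimal places.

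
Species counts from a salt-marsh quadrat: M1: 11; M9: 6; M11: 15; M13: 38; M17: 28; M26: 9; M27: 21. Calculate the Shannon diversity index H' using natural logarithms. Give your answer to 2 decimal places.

Total N = 11+6+15+38+28+9+21 = 128, so the proportions are 0.0859, 0.0469, 0.1172, 0.2969, 0.2188, 0.0703, 0.1641 (working shown to 4 dp, full precision carried).
Each pᵢ ln pᵢ term: 0.0859×(-2.4541)=-0.2109, 0.0469×(-3.0603)=-0.1435, 0.1172×(-2.1440)=-0.2512, 0.2969×(-1.2144)=-0.3605, 0.2188×(-1.5198)=-0.3325, 0.0703×(-2.6548)=-0.1867, 0.1641×(-1.8075)=-0.2965.
Sum = -1.7818, so H' = 1.78.

1.78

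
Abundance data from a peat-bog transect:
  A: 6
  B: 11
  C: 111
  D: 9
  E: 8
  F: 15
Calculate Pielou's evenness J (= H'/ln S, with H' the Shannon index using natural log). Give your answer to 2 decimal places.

0.61

Total N = 6+11+111+9+8+15 = 160, so the proportions are 0.0375, 0.0688, 0.6937, 0.0563, 0.05, 0.0938 (working shown to 4 dp, full precision carried).
H' = −Σ pᵢ ln pᵢ = −((-0.1231) + (-0.1841) + (-0.2537) + (-0.1619) + (-0.1498) + (-0.2219)) = 1.0944.
With S = 6 species, ln S = 1.7918, so J = 1.0944/1.7918 = 0.6108, i.e. 0.61 to 2 decimal places.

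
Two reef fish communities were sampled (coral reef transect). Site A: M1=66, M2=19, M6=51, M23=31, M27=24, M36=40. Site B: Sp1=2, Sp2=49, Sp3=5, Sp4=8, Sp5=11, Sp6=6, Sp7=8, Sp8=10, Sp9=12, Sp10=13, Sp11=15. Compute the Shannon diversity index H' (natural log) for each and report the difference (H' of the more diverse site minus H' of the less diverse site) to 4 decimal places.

0.3706

Site A: N=231, proportions 0.2857143, 0.0822511, 0.2207792, 0.1341991, 0.1038961, 0.1731602, giving H' = 1.7053323 (working shown to 7 dp, full precision carried).
Site B: N=139, proportions 0.0143885, 0.352518, 0.0359712, 0.057554, 0.0791367, 0.0431655, 0.057554, 0.0719424, 0.0863309, 0.0935252, 0.1079137, giving H' = 2.0759058.
Difference = |1.7053323 − 2.0759058| = 0.3705735, i.e. 0.3706 to 4 decimal places.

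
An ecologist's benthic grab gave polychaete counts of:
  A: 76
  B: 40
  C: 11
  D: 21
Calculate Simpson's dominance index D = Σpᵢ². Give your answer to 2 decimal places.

0.36

Total N = 76+40+11+21 = 148, so the proportions are 0.5135, 0.2703, 0.0743, 0.1419 (working shown to 4 dp, full precision carried).
D = 0.5135² + 0.2703² + 0.0743² + 0.1419² = 0.2637 + 0.0730 + 0.0055 + 0.0201 = 0.3624.
To 2 decimal places, D = 0.36.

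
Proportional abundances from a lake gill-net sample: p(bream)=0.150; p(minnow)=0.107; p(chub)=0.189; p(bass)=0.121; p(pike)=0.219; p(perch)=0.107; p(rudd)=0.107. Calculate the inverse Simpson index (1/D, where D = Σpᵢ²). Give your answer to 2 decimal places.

6.44

D = 0.15² + 0.107² + 0.189² + 0.121² + 0.219² + 0.107² + 0.107² = 0.022500 + 0.011449 + 0.035721 + 0.014641 + 0.047961 + 0.011449 + 0.011449 = 0.155170 (working shown to 6 dp, full precision carried).
So 1/D = 6.4445, i.e. 6.44 to 2 decimal places.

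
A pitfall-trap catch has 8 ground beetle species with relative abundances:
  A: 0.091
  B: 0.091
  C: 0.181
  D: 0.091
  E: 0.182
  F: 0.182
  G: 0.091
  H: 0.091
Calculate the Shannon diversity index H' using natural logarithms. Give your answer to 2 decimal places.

2.02

Each pᵢ ln pᵢ term (working shown to 4 dp, full precision carried): 0.091×(-2.3969)=-0.2181, 0.091×(-2.3969)=-0.2181, 0.181×(-1.7093)=-0.3094, 0.091×(-2.3969)=-0.2181, 0.182×(-1.7037)=-0.3101, 0.182×(-1.7037)=-0.3101, 0.091×(-2.3969)=-0.2181, 0.091×(-2.3969)=-0.2181.
Sum = -2.0201, so H' = 2.02.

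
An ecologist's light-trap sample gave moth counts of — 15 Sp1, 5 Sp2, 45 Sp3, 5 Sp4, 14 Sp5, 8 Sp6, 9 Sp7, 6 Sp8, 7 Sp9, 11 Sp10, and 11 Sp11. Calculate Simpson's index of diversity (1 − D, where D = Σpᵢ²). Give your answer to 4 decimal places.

Total N = 15+5+45+5+14+8+9+6+7+11+11 = 136, so the proportions are 0.110294, 0.036765, 0.330882, 0.036765, 0.102941, 0.058824, 0.066176, 0.044118, 0.051471, 0.080882, 0.080882 (working shown to 6 dp, full precision carried).
D = 0.110294² + 0.036765² + 0.330882² + 0.036765² + 0.102941² + 0.058824² + 0.066176² + 0.044118² + 0.051471² + 0.080882² + 0.080882² = 0.012165 + 0.001352 + 0.109483 + 0.001352 + 0.010597 + 0.003460 + 0.004379 + 0.001946 + 0.002649 + 0.006542 + 0.006542 = 0.160467.
So 1 − D = 0.839533, i.e. 0.8395 to 4 decimal places.

0.8395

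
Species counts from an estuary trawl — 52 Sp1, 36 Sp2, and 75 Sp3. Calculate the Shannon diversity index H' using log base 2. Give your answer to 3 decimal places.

Total N = 52+36+75 = 163, so the proportions are 0.31902, 0.22086, 0.46012 (working shown to 5 dp, full precision carried).
Each pᵢ log₂ pᵢ term: 0.31902×(-1.64829)=-0.52583, 0.22086×(-2.17880)=-0.48121, 0.46012×(-1.11991)=-0.51530.
Sum = -1.52234, so H' = 1.522.

1.522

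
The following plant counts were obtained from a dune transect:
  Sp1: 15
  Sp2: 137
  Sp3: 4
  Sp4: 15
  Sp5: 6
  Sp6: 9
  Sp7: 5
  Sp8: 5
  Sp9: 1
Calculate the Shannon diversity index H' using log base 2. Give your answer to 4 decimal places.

1.7089

Total N = 15+137+4+15+6+9+5+5+1 = 197, so the proportions are 0.076142, 0.695431, 0.020305, 0.076142, 0.030457, 0.045685, 0.025381, 0.025381, 0.005076 (working shown to 6 dp, full precision carried).
Each pᵢ log₂ pᵢ term: 0.076142×(-3.715161)=-0.282880, 0.695431×(-0.524020)=-0.364420, 0.020305×(-5.622052)=-0.114153, 0.076142×(-3.715161)=-0.282880, 0.030457×(-5.037089)=-0.153414, 0.045685×(-4.452127)=-0.203397, 0.025381×(-5.300124)=-0.134521, 0.025381×(-5.300124)=-0.134521, 0.005076×(-7.622052)=-0.038691.
Sum = -1.708877, so H' = 1.7089.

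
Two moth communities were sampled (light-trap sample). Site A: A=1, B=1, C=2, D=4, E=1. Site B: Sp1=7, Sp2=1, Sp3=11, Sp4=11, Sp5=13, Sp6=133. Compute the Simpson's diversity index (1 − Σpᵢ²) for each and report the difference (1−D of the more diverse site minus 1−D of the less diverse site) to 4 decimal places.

Site A: N=9, proportions 0.111111, 0.111111, 0.222222, 0.444444, 0.111111, giving 1−D = 0.716049 (working shown to 6 dp, full precision carried).
Site B: N=176, proportions 0.039773, 0.005682, 0.0625, 0.0625, 0.073864, 0.755682, giving 1−D = 0.414062.
Difference = |0.716049 − 0.414062| = 0.301987, i.e. 0.3020 to 4 decimal places.

0.3020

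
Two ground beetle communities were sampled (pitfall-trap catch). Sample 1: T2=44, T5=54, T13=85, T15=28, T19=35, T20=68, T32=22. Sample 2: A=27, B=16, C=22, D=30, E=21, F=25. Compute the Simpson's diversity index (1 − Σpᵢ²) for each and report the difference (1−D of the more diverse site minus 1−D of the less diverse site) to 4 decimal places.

Sample 1: N=336, proportions 0.130952, 0.160714, 0.252976, 0.083333, 0.104167, 0.202381, 0.065476, giving 1−D = 0.829985 (working shown to 6 dp, full precision carried).
Sample 2: N=141, proportions 0.191489, 0.113475, 0.156028, 0.212766, 0.148936, 0.177305, giving 1−D = 0.827222.
Difference = |0.829985 − 0.827222| = 0.002763, i.e. 0.0028 to 4 decimal places.

0.0028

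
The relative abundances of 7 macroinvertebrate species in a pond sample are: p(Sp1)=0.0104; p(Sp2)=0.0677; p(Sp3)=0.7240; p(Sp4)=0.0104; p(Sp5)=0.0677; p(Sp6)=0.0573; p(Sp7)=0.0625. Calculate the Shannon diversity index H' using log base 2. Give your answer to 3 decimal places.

1.487

Each pᵢ log₂ pᵢ term (working shown to 5 dp, full precision carried): 0.0104×(-6.58727)=-0.06851, 0.0677×(-3.88470)=-0.26299, 0.724×(-0.46594)=-0.33734, 0.0104×(-6.58727)=-0.06851, 0.0677×(-3.88470)=-0.26299, 0.0573×(-4.12532)=-0.23638, 0.0625×(-4.00000)=-0.25000.
Sum = -1.48672, so H' = 1.487.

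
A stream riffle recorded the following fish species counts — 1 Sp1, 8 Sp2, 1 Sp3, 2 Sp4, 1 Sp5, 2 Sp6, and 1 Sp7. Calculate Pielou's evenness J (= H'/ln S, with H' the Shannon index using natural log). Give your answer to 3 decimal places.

0.801

Total N = 1+8+1+2+1+2+1 = 16, so the proportions are 0.0625, 0.5, 0.0625, 0.125, 0.0625, 0.125, 0.0625 (working shown to 5 dp, full precision carried).
H' = −Σ pᵢ ln pᵢ = −((-0.17329) + (-0.34657) + (-0.17329) + (-0.25993) + (-0.17329) + (-0.25993) + (-0.17329)) = 1.55958.
With S = 7 species, ln S = 1.94591, so J = 1.55958/1.94591 = 0.80147, i.e. 0.801 to 3 decimal places.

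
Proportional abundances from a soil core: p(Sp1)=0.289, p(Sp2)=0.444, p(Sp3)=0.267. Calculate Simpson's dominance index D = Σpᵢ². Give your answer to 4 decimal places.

0.3519

D = 0.289² + 0.444² + 0.267² = 0.083521 + 0.197136 + 0.071289 = 0.351946 (working shown to 6 dp, full precision carried).
To 4 decimal places, D = 0.3519.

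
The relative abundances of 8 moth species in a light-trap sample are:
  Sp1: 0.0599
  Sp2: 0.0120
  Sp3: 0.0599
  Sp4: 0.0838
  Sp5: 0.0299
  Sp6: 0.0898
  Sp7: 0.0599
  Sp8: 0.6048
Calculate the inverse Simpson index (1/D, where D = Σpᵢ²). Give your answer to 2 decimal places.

D = 0.0599² + 0.012² + 0.0599² + 0.0838² + 0.0299² + 0.0898² + 0.0599² + 0.6048² = 0.00359 + 0.00014 + 0.00359 + 0.00702 + 0.00089 + 0.00806 + 0.00359 + 0.36578 = 0.39267 (working shown to 5 dp, full precision carried).
So 1/D = 2.5467, i.e. 2.55 to 2 decimal places.

2.55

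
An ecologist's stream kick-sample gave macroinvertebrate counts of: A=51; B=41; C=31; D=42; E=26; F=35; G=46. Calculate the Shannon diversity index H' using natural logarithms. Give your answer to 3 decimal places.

1.924

Total N = 51+41+31+42+26+35+46 = 272, so the proportions are 0.1875, 0.15074, 0.11397, 0.15441, 0.09559, 0.12868, 0.16912 (working shown to 5 dp, full precision carried).
Each pᵢ ln pᵢ term: 0.1875×(-1.67398)=-0.31387, 0.15074×(-1.89223)=-0.28523, 0.11397×(-2.17181)=-0.24752, 0.15441×(-1.86813)=-0.28846, 0.09559×(-2.34771)=-0.22441, 0.12868×(-2.05045)=-0.26385, 0.16912×(-1.77716)=-0.30055.
Sum = -1.92389, so H' = 1.924.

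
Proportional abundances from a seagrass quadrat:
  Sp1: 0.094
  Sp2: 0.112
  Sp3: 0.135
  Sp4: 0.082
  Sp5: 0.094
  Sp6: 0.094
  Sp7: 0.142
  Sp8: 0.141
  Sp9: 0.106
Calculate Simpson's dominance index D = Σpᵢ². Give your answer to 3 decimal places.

0.115

D = 0.094² + 0.112² + 0.135² + 0.082² + 0.094² + 0.094² + 0.142² + 0.141² + 0.106² = 0.00884 + 0.01254 + 0.01823 + 0.00672 + 0.00884 + 0.00884 + 0.02016 + 0.01988 + 0.01124 = 0.11528 (working shown to 5 dp, full precision carried).
To 3 decimal places, D = 0.115.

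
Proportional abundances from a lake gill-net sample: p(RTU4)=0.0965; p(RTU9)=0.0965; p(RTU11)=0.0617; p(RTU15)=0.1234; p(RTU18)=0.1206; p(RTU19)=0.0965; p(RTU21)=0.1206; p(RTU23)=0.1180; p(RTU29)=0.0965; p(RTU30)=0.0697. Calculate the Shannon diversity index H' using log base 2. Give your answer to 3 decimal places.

3.290

Each pᵢ log₂ pᵢ term (working shown to 5 dp, full precision carried): 0.0965×(-3.37333)=-0.32553, 0.0965×(-3.37333)=-0.32553, 0.0617×(-4.01859)=-0.24795, 0.1234×(-3.01859)=-0.37249, 0.1206×(-3.05170)=-0.36803, 0.0965×(-3.37333)=-0.32553, 0.1206×(-3.05170)=-0.36803, 0.118×(-3.08314)=-0.36381, 0.0965×(-3.37333)=-0.32553, 0.0697×(-3.84270)=-0.26784.
Sum = -3.29026, so H' = 3.290.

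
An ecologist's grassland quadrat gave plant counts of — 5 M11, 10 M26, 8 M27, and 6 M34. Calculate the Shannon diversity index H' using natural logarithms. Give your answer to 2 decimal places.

1.35

Total N = 5+10+8+6 = 29, so the proportions are 0.1724, 0.3448, 0.2759, 0.2069 (working shown to 4 dp, full precision carried).
Each pᵢ ln pᵢ term: 0.1724×(-1.7579)=-0.3031, 0.3448×(-1.0647)=-0.3671, 0.2759×(-1.2879)=-0.3553, 0.2069×(-1.5755)=-0.3260.
Sum = -1.3515, so H' = 1.35.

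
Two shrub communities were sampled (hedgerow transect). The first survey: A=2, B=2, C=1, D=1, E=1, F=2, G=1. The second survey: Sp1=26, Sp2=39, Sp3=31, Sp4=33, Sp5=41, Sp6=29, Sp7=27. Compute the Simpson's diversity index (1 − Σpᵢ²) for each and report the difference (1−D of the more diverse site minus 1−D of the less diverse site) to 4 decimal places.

0.0132

The first survey: N=10, proportions 0.2, 0.2, 0.1, 0.1, 0.1, 0.2, 0.1, giving 1−D = 0.840000 (working shown to 6 dp, full precision carried).
The second survey: N=226, proportions 0.115044, 0.172566, 0.137168, 0.146018, 0.181416, 0.128319, 0.119469, giving 1−D = 0.853199.
Difference = |0.840000 − 0.853199| = 0.013199, i.e. 0.0132 to 4 decimal places.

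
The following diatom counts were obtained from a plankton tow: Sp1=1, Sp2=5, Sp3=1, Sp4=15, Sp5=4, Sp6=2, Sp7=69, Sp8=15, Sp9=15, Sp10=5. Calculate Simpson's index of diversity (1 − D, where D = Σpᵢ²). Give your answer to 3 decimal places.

Total N = 1+5+1+15+4+2+69+15+15+5 = 132, so the proportions are 0.00758, 0.03788, 0.00758, 0.11364, 0.0303, 0.01515, 0.52273, 0.11364, 0.11364, 0.03788 (working shown to 5 dp, full precision carried).
D = 0.00758² + 0.03788² + 0.00758² + 0.11364² + 0.0303² + 0.01515² + 0.52273² + 0.11364² + 0.11364² + 0.03788² = 0.00006 + 0.00143 + 0.00006 + 0.01291 + 0.00092 + 0.00023 + 0.27324 + 0.01291 + 0.01291 + 0.00143 = 0.31612.
So 1 − D = 0.68388, i.e. 0.684 to 3 decimal places.

0.684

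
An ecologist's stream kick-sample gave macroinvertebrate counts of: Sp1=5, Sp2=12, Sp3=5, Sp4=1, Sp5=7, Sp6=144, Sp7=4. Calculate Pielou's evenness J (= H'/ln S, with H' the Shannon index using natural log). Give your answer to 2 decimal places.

Total N = 5+12+5+1+7+144+4 = 178, so the proportions are 0.0281, 0.0674, 0.0281, 0.0056, 0.0393, 0.809, 0.0225 (working shown to 4 dp, full precision carried).
H' = −Σ pᵢ ln pᵢ = −((-0.1003) + (-0.1818) + (-0.1003) + (-0.0291) + (-0.1273) + (-0.1715) + (-0.0853)) = 0.7956.
With S = 7 species, ln S = 1.9459, so J = 0.7956/1.9459 = 0.4089, i.e. 0.41 to 2 decimal places.

0.41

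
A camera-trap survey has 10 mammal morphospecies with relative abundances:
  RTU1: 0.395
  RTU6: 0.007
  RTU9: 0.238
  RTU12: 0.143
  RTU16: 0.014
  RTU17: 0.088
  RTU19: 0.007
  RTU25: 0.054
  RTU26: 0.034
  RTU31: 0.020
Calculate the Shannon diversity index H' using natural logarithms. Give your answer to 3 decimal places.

Each pᵢ ln pᵢ term (working shown to 5 dp, full precision carried): 0.395×(-0.92887)=-0.36690, 0.007×(-4.96185)=-0.03473, 0.238×(-1.43548)=-0.34165, 0.143×(-1.94491)=-0.27812, 0.014×(-4.26870)=-0.05976, 0.088×(-2.43042)=-0.21388, 0.007×(-4.96185)=-0.03473, 0.054×(-2.91877)=-0.15761, 0.034×(-3.38139)=-0.11497, 0.02×(-3.91202)=-0.07824.
Sum = -1.68060, so H' = 1.681.

1.681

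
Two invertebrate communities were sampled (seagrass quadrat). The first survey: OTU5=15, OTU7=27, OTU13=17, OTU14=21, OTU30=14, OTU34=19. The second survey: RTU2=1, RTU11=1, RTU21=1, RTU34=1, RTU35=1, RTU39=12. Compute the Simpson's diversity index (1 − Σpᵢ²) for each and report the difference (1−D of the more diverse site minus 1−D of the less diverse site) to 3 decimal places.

The first survey: N=113, proportions 0.13274, 0.23894, 0.15044, 0.18584, 0.12389, 0.16814, giving 1−D = 0.82450 (working shown to 5 dp, full precision carried).
The second survey: N=17, proportions 0.05882, 0.05882, 0.05882, 0.05882, 0.05882, 0.70588, giving 1−D = 0.48443.
Difference = |0.82450 − 0.48443| = 0.34007, i.e. 0.340 to 3 decimal places.

0.340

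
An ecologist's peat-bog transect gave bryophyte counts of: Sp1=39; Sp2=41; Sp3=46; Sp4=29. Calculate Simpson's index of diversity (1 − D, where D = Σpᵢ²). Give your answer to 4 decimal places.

Total N = 39+41+46+29 = 155, so the proportions are 0.251613, 0.264516, 0.296774, 0.187097 (working shown to 6 dp, full precision carried).
D = 0.251613² + 0.264516² + 0.296774² + 0.187097² = 0.063309 + 0.069969 + 0.088075 + 0.035005 = 0.256358.
So 1 − D = 0.743642, i.e. 0.7436 to 4 decimal places.

0.7436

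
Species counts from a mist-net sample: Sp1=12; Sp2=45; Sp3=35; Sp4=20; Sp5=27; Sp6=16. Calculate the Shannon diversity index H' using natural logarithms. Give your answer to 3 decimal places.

Total N = 12+45+35+20+27+16 = 155, so the proportions are 0.07742, 0.29032, 0.22581, 0.12903, 0.17419, 0.10323 (working shown to 5 dp, full precision carried).
Each pᵢ ln pᵢ term: 0.07742×(-2.55852)=-0.19808, 0.29032×(-1.23676)=-0.35906, 0.22581×(-1.48808)=-0.33602, 0.12903×(-2.04769)=-0.26422, 0.17419×(-1.74759)=-0.30442, 0.10323×(-2.27084)=-0.23441.
Sum = -1.69620, so H' = 1.696.

1.696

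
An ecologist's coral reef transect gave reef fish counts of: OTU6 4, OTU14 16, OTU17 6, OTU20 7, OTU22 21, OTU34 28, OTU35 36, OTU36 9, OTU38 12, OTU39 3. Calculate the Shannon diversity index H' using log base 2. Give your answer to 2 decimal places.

2.95

Total N = 4+16+6+7+21+28+36+9+12+3 = 142, so the proportions are 0.0282, 0.1127, 0.0423, 0.0493, 0.1479, 0.1972, 0.2535, 0.0634, 0.0845, 0.0211 (working shown to 4 dp, full precision carried).
Each pᵢ log₂ pᵢ term: 0.0282×(-5.1497)=-0.1451, 0.1127×(-3.1497)=-0.3549, 0.0423×(-4.5648)=-0.1929, 0.0493×(-4.3424)=-0.2141, 0.1479×(-2.7574)=-0.4078, 0.1972×(-2.3424)=-0.4619, 0.2535×(-1.9798)=-0.5019, 0.0634×(-3.9798)=-0.2522, 0.0845×(-3.5648)=-0.3012, 0.0211×(-5.5648)=-0.1176.
Sum = -2.9496, so H' = 2.95.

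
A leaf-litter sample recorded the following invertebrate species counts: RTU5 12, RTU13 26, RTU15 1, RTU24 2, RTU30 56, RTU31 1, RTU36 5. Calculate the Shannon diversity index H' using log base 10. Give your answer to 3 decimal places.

Total N = 12+26+1+2+56+1+5 = 103, so the proportions are 0.1165, 0.25243, 0.00971, 0.01942, 0.54369, 0.00971, 0.04854 (working shown to 5 dp, full precision carried).
Each pᵢ log₁₀ pᵢ term: 0.1165×(-0.93366)=-0.10878, 0.25243×(-0.59786)=-0.15092, 0.00971×(-2.01284)=-0.01954, 0.01942×(-1.71181)=-0.03324, 0.54369×(-0.26465)=-0.14389, 0.00971×(-2.01284)=-0.01954, 0.04854×(-1.31387)=-0.06378.
Sum = -0.53968, so H' = 0.540.

0.540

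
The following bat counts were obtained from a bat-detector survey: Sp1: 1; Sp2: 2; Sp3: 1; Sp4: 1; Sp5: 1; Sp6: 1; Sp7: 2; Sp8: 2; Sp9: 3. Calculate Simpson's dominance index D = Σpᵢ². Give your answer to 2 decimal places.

0.13

Total N = 1+2+1+1+1+1+2+2+3 = 14, so the proportions are 0.0714, 0.1429, 0.0714, 0.0714, 0.0714, 0.0714, 0.1429, 0.1429, 0.2143 (working shown to 4 dp, full precision carried).
D = 0.0714² + 0.1429² + 0.0714² + 0.0714² + 0.0714² + 0.0714² + 0.1429² + 0.1429² + 0.2143² = 0.0051 + 0.0204 + 0.0051 + 0.0051 + 0.0051 + 0.0051 + 0.0204 + 0.0204 + 0.0459 = 0.1327.
To 2 decimal places, D = 0.13.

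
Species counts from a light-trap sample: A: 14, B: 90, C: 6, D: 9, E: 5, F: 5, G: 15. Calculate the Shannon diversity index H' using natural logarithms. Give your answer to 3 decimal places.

Total N = 14+90+6+9+5+5+15 = 144, so the proportions are 0.09722, 0.625, 0.04167, 0.0625, 0.03472, 0.03472, 0.10417 (working shown to 5 dp, full precision carried).
Each pᵢ ln pᵢ term: 0.09722×(-2.33076)=-0.22660, 0.625×(-0.47000)=-0.29375, 0.04167×(-3.17805)=-0.13242, 0.0625×(-2.77259)=-0.17329, 0.03472×(-3.36038)=-0.11668, 0.03472×(-3.36038)=-0.11668, 0.10417×(-2.26176)=-0.23560.
Sum = -1.29502, so H' = 1.295.

1.295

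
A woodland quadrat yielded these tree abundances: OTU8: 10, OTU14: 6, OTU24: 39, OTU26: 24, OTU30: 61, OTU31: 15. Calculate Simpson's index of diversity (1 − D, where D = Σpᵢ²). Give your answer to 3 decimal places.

0.743

Total N = 10+6+39+24+61+15 = 155, so the proportions are 0.06452, 0.03871, 0.25161, 0.15484, 0.39355, 0.09677 (working shown to 5 dp, full precision carried).
D = 0.06452² + 0.03871² + 0.25161² + 0.15484² + 0.39355² + 0.09677² = 0.00416 + 0.00150 + 0.06331 + 0.02398 + 0.15488 + 0.00937 = 0.25719.
So 1 − D = 0.74281, i.e. 0.743 to 3 decimal places.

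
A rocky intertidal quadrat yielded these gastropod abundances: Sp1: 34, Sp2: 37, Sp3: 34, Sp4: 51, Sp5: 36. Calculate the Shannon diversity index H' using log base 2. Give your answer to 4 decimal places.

2.3031

Total N = 34+37+34+51+36 = 192, so the proportions are 0.1770833, 0.1927083, 0.1770833, 0.265625, 0.1875 (working shown to 7 dp, full precision carried).
Each pᵢ log₂ pᵢ term: 0.1770833×(-2.4974997)=-0.4422656, 0.1927083×(-2.3755091)=-0.4577804, 0.1770833×(-2.4974997)=-0.4422656, 0.265625×(-1.9125372)=-0.5080177, 0.1875×(-2.4150375)=-0.4528195.
Sum = -2.3031487, so H' = 2.3031.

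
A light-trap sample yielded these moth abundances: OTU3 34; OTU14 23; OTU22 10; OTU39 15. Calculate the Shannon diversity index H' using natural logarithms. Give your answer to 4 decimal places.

Total N = 34+23+10+15 = 82, so the proportions are 0.414634, 0.280488, 0.121951, 0.182927 (working shown to 6 dp, full precision carried).
Each pᵢ ln pᵢ term: 0.414634×(-0.880359)=-0.365027, 0.280488×(-1.271225)=-0.356563, 0.121951×(-2.104134)=-0.256602, 0.182927×(-1.698669)=-0.310732.
Sum = -1.288924, so H' = 1.2889.

1.2889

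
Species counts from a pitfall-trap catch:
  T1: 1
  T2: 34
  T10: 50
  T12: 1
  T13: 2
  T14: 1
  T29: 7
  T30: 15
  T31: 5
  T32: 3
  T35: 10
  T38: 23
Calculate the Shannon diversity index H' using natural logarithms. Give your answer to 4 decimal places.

1.8817

Total N = 1+34+50+1+2+1+7+15+5+3+10+23 = 152, so the proportions are 0.006579, 0.223684, 0.328947, 0.006579, 0.013158, 0.006579, 0.046053, 0.098684, 0.032895, 0.019737, 0.065789, 0.151316 (working shown to 6 dp, full precision carried).
Each pᵢ ln pᵢ term: 0.006579×(-5.023881)=-0.033052, 0.223684×(-1.497520)=-0.334972, 0.328947×(-1.111858)=-0.365743, 0.006579×(-5.023881)=-0.033052, 0.013158×(-4.330733)=-0.056983, 0.006579×(-5.023881)=-0.033052, 0.046053×(-3.077970)=-0.141749, 0.098684×(-2.315830)=-0.228536, 0.032895×(-3.414443)=-0.112317, 0.019737×(-3.925268)=-0.077472, 0.065789×(-2.721295)=-0.179033, 0.151316×(-1.888386)=-0.285743.
Sum = -1.881702, so H' = 1.8817.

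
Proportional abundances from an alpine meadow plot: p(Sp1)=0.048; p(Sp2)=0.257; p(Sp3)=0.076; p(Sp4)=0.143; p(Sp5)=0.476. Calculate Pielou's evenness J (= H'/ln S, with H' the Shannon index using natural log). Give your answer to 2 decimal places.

0.82

H' = −Σ pᵢ ln pᵢ = −((-0.1458) + (-0.3492) + (-0.1959) + (-0.2781) + (-0.3534)) = 1.3223 (working shown to 4 dp, full precision carried).
With S = 5 species, ln S = 1.6094, so J = 1.3223/1.6094 = 0.8216, i.e. 0.82 to 2 decimal places.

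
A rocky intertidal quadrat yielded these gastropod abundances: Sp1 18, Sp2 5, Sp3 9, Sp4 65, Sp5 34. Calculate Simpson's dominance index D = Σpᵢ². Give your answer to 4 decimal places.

Total N = 18+5+9+65+34 = 131, so the proportions are 0.137405, 0.038168, 0.068702, 0.496183, 0.259542 (working shown to 6 dp, full precision carried).
D = 0.137405² + 0.038168² + 0.068702² + 0.496183² + 0.259542² = 0.018880 + 0.001457 + 0.004720 + 0.246198 + 0.067362 = 0.338617.
To 4 decimal places, D = 0.3386.

0.3386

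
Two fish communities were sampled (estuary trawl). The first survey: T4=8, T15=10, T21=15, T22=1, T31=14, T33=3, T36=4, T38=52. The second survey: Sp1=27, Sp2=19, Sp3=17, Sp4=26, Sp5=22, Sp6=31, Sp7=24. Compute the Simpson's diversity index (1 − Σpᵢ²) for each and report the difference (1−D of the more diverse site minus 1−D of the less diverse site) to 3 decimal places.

The first survey: N=107, proportions 0.074766, 0.093458, 0.140187, 0.009346, 0.130841, 0.028037, 0.037383, 0.485981, giving 1−D = 0.710455 (working shown to 6 dp, full precision carried).
The second survey: N=166, proportions 0.162651, 0.114458, 0.10241, 0.156627, 0.13253, 0.186747, 0.144578, giving 1−D = 0.852083.
Difference = |0.710455 − 0.852083| = 0.141628, i.e. 0.142 to 3 decimal places.

0.142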